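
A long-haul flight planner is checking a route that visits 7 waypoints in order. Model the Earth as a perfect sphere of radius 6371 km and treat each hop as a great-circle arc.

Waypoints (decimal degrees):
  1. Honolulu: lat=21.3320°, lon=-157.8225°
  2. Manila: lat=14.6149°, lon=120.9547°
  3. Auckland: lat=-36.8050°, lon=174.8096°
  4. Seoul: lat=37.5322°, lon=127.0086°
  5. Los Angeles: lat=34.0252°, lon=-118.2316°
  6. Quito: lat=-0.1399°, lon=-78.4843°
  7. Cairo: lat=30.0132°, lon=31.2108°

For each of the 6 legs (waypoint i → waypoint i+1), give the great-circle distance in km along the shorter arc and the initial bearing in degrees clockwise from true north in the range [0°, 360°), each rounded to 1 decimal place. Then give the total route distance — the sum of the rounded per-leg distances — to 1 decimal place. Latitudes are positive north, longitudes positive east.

Leg 1: dist=8533.4 km, bearing=280.7°
Leg 2: dist=8027.4 km, bearing=137.2°
Leg 3: dist=9615.3 km, bearing=323.9°
Leg 4: dist=9589.2 km, bearing=49.0°
Leg 5: dist=5617.1 km, bearing=124.1°
Leg 6: dist=11902.3 km, bearing=58.5°
Total: 53284.7 km

Leg 1: φ1=0.3723136, φ2=0.2550781, Δφ=-0.1172355, Δλ=4.8655800 rad; a=sin²(Δφ/2)+cosφ1·cosφ2·sin²(Δλ/2)=0.3853368507; c=2·atan2(√a, √(1-a))=1.339410848; dist=6371·c=8533.387 ≈ 8533.4 km; running total=8533.4 km
Leg 1 bearing: y=sinΔλ·cosφ2=-0.95631169, x=cosφ1·sinφ2-sinφ1·cosφ2·cosΔλ=0.18132127; θ=atan2(y, x)=-79.2639° <0 so +360° → 280.7361° ≈ 280.7°
Leg 2: φ1=0.2550781, φ2=-0.6423684, Δφ=-0.8974466, Δλ=0.9399453 rad; a=sin²(Δφ/2)+cosφ1·cosφ2·sin²(Δλ/2)=0.3470892089; c=2·atan2(√a, √(1-a))=1.259995091; dist=6371·c=8027.429 ≈ 8027.4 km; running total=16560.8 km
Leg 2 bearing: y=sinΔλ·cosφ2=0.64656907, x=cosφ1·sinφ2-sinφ1·cosφ2·cosΔλ=-0.69887166; θ=atan2(y, x)=137.2262° ≈ 137.2°
Leg 3: φ1=-0.6423684, φ2=0.6550605, Δφ=1.2974289, Δλ=-0.8342848 rad; a=sin²(Δφ/2)+cosφ1·cosφ2·sin²(Δλ/2)=0.4692365098; c=2·atan2(√a, √(1-a))=1.509230461; dist=6371·c=9615.307 ≈ 9615.3 km; running total=26176.1 km
Leg 3 bearing: y=sinΔλ·cosφ2=-0.58747556, x=cosφ1·sinφ2-sinφ1·cosφ2·cosΔλ=0.80689956; θ=atan2(y, x)=-36.0571° <0 so +360° → 323.9429° ≈ 323.9°
Leg 4: φ1=0.6550605, φ2=0.5938518, Δφ=-0.0612087, Δλ=-4.2802489 rad; a=sin²(Δφ/2)+cosφ1·cosφ2·sin²(Δλ/2)=0.4671879713; c=2·atan2(√a, √(1-a))=1.505125076; dist=6371·c=9589.152 ≈ 9589.2 km; running total=35765.3 km
Leg 4 bearing: y=sinΔλ·cosφ2=0.75260203, x=cosφ1·sinφ2-sinφ1·cosφ2·cosΔλ=0.65519743; θ=atan2(y, x)=48.9579° ≈ 49.0°
Leg 5: φ1=0.5938518, φ2=-0.0024417, Δφ=-0.5962935, Δλ=0.6937213 rad; a=sin²(Δφ/2)+cosφ1·cosφ2·sin²(Δλ/2)=0.1820667972; c=2·atan2(√a, √(1-a))=0.881665746; dist=6371·c=5617.092 ≈ 5617.1 km; running total=41382.4 km
Leg 5 bearing: y=sinΔλ·cosφ2=0.63940086, x=cosφ1·sinφ2-sinφ1·cosφ2·cosΔλ=-0.43225045; θ=atan2(y, x)=124.0596° ≈ 124.1°
Leg 6: φ1=-0.0024417, φ2=0.5238292, Δφ=0.5262709, Δλ=1.9145407 rad; a=sin²(Δφ/2)+cosφ1·cosφ2·sin²(Δλ/2)=0.6465224862; c=2·atan2(√a, √(1-a))=1.868206406; dist=6371·c=11902.343 ≈ 11902.3 km; running total=53284.7 km
Leg 6 bearing: y=sinΔλ·cosφ2=0.81525390, x=cosφ1·sinφ2-sinφ1·cosφ2·cosΔλ=0.49948546; θ=atan2(y, x)=58.5053° ≈ 58.5°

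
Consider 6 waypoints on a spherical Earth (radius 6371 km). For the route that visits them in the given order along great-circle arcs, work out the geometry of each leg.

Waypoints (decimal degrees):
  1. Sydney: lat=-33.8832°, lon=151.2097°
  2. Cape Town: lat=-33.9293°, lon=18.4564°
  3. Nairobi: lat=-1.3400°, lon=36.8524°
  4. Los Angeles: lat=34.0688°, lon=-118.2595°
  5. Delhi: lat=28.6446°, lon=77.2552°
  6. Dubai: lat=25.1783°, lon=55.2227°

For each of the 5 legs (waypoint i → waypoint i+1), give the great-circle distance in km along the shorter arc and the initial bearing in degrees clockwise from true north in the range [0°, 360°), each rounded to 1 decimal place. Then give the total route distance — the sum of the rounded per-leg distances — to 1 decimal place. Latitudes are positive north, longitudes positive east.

Leg 1: dist=11008.2 km, bearing=218.1°
Leg 2: dist=4098.0 km, bearing=31.7°
Leg 3: dist=15550.3 km, bearing=327.3°
Leg 4: dist=12853.2 km, bearing=344.9°
Leg 5: dist=2215.0 km, bearing=265.2°
Total: 45724.7 km

Leg 1: φ1=-0.5913734, φ2=-0.5921780, Δφ=-0.0008046, Δλ=-2.3169822 rad; a=sin²(Δφ/2)+cosφ1·cosφ2·sin²(Δλ/2)=0.5782098465; c=2·atan2(√a, √(1-a))=1.727861003; dist=6371·c=11008.202 ≈ 11008.2 km; running total=11008.2 km
Leg 1 bearing: y=sinΔλ·cosφ2=-0.60925474, x=cosφ1·sinφ2-sinφ1·cosφ2·cosΔλ=-0.77739407; θ=atan2(y, x)=-141.9137° <0 so +360° → 218.0863° ≈ 218.1°
Leg 2: φ1=-0.5921780, φ2=-0.0233874, Δφ=0.5687906, Δλ=0.3210708 rad; a=sin²(Δφ/2)+cosφ1·cosφ2·sin²(Δλ/2)=0.0999180378; c=2·atan2(√a, √(1-a))=0.643227852; dist=6371·c=4098.005 ≈ 4098.0 km; running total=15106.2 km
Leg 2 bearing: y=sinΔλ·cosφ2=0.31549649, x=cosφ1·sinφ2-sinφ1·cosφ2·cosΔλ=0.51009770; θ=atan2(y, x)=31.7369° ≈ 31.7°
Leg 3: φ1=-0.0233874, φ2=0.5946127, Δφ=0.6180001, Δλ=-2.7072134 rad; a=sin²(Δφ/2)+cosφ1·cosφ2·sin²(Δλ/2)=0.8821655245; c=2·atan2(√a, √(1-a))=2.440799602; dist=6371·c=15550.334 ≈ 15550.3 km; running total=30656.5 km
Leg 3 bearing: y=sinΔλ·cosφ2=-0.34861548, x=cosφ1·sinφ2-sinφ1·cosφ2·cosΔλ=0.54246225; θ=atan2(y, x)=-32.7270° <0 so +360° → 327.2730° ≈ 327.3°
Leg 4: φ1=0.5946127, φ2=0.4999426, Δφ=-0.0946701, Δλ=3.4123753 rad; a=sin²(Δφ/2)+cosφ1·cosφ2·sin²(Δλ/2)=0.7159759234; c=2·atan2(√a, √(1-a))=2.017452143; dist=6371·c=12853.188 ≈ 12853.2 km; running total=43509.7 km
Leg 4 bearing: y=sinΔλ·cosφ2=-0.23474806, x=cosφ1·sinφ2-sinφ1·cosφ2·cosΔλ=0.87081051; θ=atan2(y, x)=-15.0868° <0 so +360° → 344.9132° ≈ 344.9°
Leg 5: φ1=0.4999426, φ2=0.4394442, Δφ=-0.0604983, Δλ=-0.3845397 rad; a=sin²(Δφ/2)+cosφ1·cosφ2·sin²(Δλ/2)=0.0299154425; c=2·atan2(√a, √(1-a))=0.347669997; dist=6371·c=2215.006 ≈ 2215.0 km; running total=45724.7 km
Leg 5 bearing: y=sinΔλ·cosφ2=-0.33949047, x=cosφ1·sinφ2-sinφ1·cosφ2·cosΔλ=-0.02877946; θ=atan2(y, x)=-94.8455° <0 so +360° → 265.1545° ≈ 265.2°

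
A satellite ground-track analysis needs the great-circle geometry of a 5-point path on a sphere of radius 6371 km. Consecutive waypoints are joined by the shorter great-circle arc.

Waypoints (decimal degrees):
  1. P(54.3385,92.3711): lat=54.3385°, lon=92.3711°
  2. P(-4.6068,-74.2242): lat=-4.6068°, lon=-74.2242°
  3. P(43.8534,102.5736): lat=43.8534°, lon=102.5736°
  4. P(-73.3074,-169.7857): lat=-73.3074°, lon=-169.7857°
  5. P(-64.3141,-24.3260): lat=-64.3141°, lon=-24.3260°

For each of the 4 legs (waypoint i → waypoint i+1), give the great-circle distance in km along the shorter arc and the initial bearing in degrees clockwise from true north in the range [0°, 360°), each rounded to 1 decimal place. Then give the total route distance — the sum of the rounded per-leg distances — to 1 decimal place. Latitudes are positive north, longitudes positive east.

Leg 1: φ1=0.9483857, φ2=-0.0804038, Δφ=-1.0287896, Δλ=-2.9076365 rad; a=sin²(Δφ/2)+cosφ1·cosφ2·sin²(Δλ/2)=0.8152682040; c=2·atan2(√a, √(1-a))=2.253040450; dist=6371·c=14354.121 ≈ 14354.1 km; running total=14354.1 km
Leg 1 bearing: y=sinΔλ·cosφ2=-0.23107875, x=cosφ1·sinφ2-sinφ1·cosφ2·cosΔλ=0.74096319; θ=atan2(y, x)=-17.3208° <0 so +360° → 342.6792° ≈ 342.7°
Leg 2: φ1=-0.0804038, φ2=0.7653862, Δφ=0.8457900, Δλ=3.0857037 rad; a=sin²(Δφ/2)+cosφ1·cosφ2·sin²(Δλ/2)=0.8866539457; c=2·atan2(√a, √(1-a))=2.454838249; dist=6371·c=15639.774 ≈ 15639.8 km; running total=29993.9 km
Leg 2 bearing: y=sinΔλ·cosφ2=0.04028136, x=cosφ1·sinφ2-sinφ1·cosφ2·cosΔλ=0.63274981; θ=atan2(y, x)=3.6426° ≈ 3.6°
Leg 3: φ1=0.7653862, φ2=-1.2794555, Δφ=-2.0448417, Δλ=-4.7535665 rad; a=sin²(Δφ/2)+cosφ1·cosφ2·sin²(Δλ/2)=0.8275466537; c=2·atan2(√a, √(1-a))=2.285102437; dist=6371·c=14558.388 ≈ 14558.4 km; running total=44552.3 km
Leg 3 bearing: y=sinΔλ·cosφ2=0.28699333, x=cosφ1·sinφ2-sinφ1·cosφ2·cosΔλ=-0.69891887; θ=atan2(y, x)=157.6757° ≈ 157.7°
Leg 4: φ1=-1.2794555, φ2=-1.1224928, Δφ=0.1569627, Δλ=2.5387507 rad; a=sin²(Δφ/2)+cosφ1·cosφ2·sin²(Δλ/2)=0.1196729583; c=2·atan2(√a, √(1-a))=0.706476217; dist=6371·c=4500.960 ≈ 4501.0 km; running total=49053.3 km
Leg 4 bearing: y=sinΔλ·cosφ2=0.24575279, x=cosφ1·sinφ2-sinφ1·cosφ2·cosΔλ=-0.60084185; θ=atan2(y, x)=157.7547° ≈ 157.8°

Leg 1: dist=14354.1 km, bearing=342.7°
Leg 2: dist=15639.8 km, bearing=3.6°
Leg 3: dist=14558.4 km, bearing=157.7°
Leg 4: dist=4501.0 km, bearing=157.8°
Total: 49053.3 km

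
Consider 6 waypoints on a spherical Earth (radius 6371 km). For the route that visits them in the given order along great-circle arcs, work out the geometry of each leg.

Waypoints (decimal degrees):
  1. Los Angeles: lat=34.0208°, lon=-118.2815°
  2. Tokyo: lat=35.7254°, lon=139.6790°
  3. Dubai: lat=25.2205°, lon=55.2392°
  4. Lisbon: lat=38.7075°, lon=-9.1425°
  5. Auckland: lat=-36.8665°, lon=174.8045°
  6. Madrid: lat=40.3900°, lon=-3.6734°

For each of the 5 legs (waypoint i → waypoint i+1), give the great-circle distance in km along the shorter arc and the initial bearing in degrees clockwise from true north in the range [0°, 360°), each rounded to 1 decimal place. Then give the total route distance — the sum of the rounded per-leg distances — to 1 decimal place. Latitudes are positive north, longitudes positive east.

Leg 1: φ1=0.5937750, φ2=0.6235259, Δφ=0.0297509, Δλ=4.5022601 rad; a=sin²(Δφ/2)+cosφ1·cosφ2·sin²(Δλ/2)=0.4068309065; c=2·atan2(√a, √(1-a))=1.383362598; dist=6371·c=8813.403 ≈ 8813.4 km; running total=8813.4 km
Leg 1 bearing: y=sinΔλ·cosφ2=-0.79396788, x=cosφ1·sinφ2-sinφ1·cosφ2·cosΔλ=0.57869947; θ=atan2(y, x)=-53.9128° <0 so +360° → 306.0872° ≈ 306.1°
Leg 2: φ1=0.6235259, φ2=0.4401808, Δφ=-0.1833451, Δλ=-1.4737525 rad; a=sin²(Δφ/2)+cosφ1·cosφ2·sin²(Δλ/2)=0.3400185969; c=2·atan2(√a, √(1-a))=1.245106097; dist=6371·c=7932.571 ≈ 7932.6 km; running total=16746.0 km
Leg 2 bearing: y=sinΔλ·cosφ2=-0.90041811, x=cosφ1·sinφ2-sinφ1·cosφ2·cosΔλ=0.29473892; θ=atan2(y, x)=-71.8749° <0 so +360° → 288.1251° ≈ 288.1°
Leg 3: φ1=0.4401808, φ2=0.6755733, Δφ=0.2353926, Δλ=-1.1236726 rad; a=sin²(Δφ/2)+cosφ1·cosφ2·sin²(Δλ/2)=0.2141497191; c=2·atan2(√a, √(1-a))=0.962219277; dist=6371·c=6130.299 ≈ 6130.3 km; running total=22876.3 km
Leg 3 bearing: y=sinΔλ·cosφ2=-0.70363598, x=cosφ1·sinφ2-sinφ1·cosφ2·cosΔλ=0.42196549; θ=atan2(y, x)=-59.0492° <0 so +360° → 300.9508° ≈ 301.0°
Leg 4: φ1=0.6755733, φ2=-0.6434418, Δφ=-1.3190151, Δλ=3.2104808 rad; a=sin²(Δφ/2)+cosφ1·cosφ2·sin²(Δλ/2)=0.9990015329; c=2·atan2(√a, √(1-a))=3.078385071; dist=6371·c=19612.391 ≈ 19612.4 km; running total=42488.7 km
Leg 4 bearing: y=sinΔλ·cosφ2=-0.05506939, x=cosφ1·sinφ2-sinφ1·cosφ2·cosΔλ=0.03093935; θ=atan2(y, x)=-60.6716° <0 so +360° → 299.3284° ≈ 299.3°
Leg 5: φ1=-0.6434418, φ2=0.7049385, Δφ=1.3483803, Δλ=-3.1150270 rad; a=sin²(Δφ/2)+cosφ1·cosφ2·sin²(Δλ/2)=0.9989473345; c=2·atan2(√a, √(1-a))=3.076691650; dist=6371·c=19601.602 ≈ 19601.6 km; running total=62090.3 km
Leg 5 bearing: y=sinΔλ·cosφ2=-0.02023139, x=cosφ1·sinφ2-sinφ1·cosφ2·cosΔλ=0.06161916; θ=atan2(y, x)=-18.1765° <0 so +360° → 341.8235° ≈ 341.8°

Leg 1: dist=8813.4 km, bearing=306.1°
Leg 2: dist=7932.6 km, bearing=288.1°
Leg 3: dist=6130.3 km, bearing=301.0°
Leg 4: dist=19612.4 km, bearing=299.3°
Leg 5: dist=19601.6 km, bearing=341.8°
Total: 62090.3 km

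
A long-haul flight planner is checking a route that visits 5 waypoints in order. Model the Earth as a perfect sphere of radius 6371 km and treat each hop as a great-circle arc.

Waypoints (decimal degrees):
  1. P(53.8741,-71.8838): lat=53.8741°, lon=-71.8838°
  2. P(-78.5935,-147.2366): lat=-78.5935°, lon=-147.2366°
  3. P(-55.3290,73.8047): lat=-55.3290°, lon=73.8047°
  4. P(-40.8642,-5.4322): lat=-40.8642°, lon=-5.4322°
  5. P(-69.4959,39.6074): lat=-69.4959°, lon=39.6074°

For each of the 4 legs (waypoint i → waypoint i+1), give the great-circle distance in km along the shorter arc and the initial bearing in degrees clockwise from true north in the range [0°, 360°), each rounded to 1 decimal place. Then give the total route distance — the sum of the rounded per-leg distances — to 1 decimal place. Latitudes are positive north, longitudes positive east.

Leg 1: dist=15530.2 km, bearing=197.2°
Leg 2: dist=4874.3 km, bearing=212.6°
Leg 3: dist=5759.7 km, bearing=251.0°
Leg 4: dist=4099.7 km, bearing=155.6°
Total: 30263.9 km

Leg 1: φ1=0.9402804, φ2=-1.3717153, Δφ=-2.3119958, Δλ=-1.3151545 rad; a=sin²(Δφ/2)+cosφ1·cosφ2·sin²(Δλ/2)=0.8811432528; c=2·atan2(√a, √(1-a))=2.437634833; dist=6371·c=15530.172 ≈ 15530.2 km; running total=15530.2 km
Leg 1 bearing: y=sinΔλ·cosφ2=-0.19134130, x=cosφ1·sinφ2-sinφ1·cosφ2·cosΔλ=-0.61831043; θ=atan2(y, x)=-162.8049° <0 so +360° → 197.1951° ≈ 197.2°
Leg 2: φ1=-1.3717153, φ2=-0.9656732, Δφ=0.4060421, Δλ=3.8578985 rad; a=sin²(Δφ/2)+cosφ1·cosφ2·sin²(Δλ/2)=0.1393330326; c=2·atan2(√a, √(1-a))=0.765069918; dist=6371·c=4874.260 ≈ 4874.3 km; running total=20404.5 km
Leg 2 bearing: y=sinΔλ·cosφ2=-0.37351729, x=cosφ1·sinφ2-sinφ1·cosφ2·cosΔλ=-0.58323425; θ=atan2(y, x)=-147.3635° <0 so +360° → 212.6365° ≈ 212.6°
Leg 3: φ1=-0.9656732, φ2=-0.7132148, Δφ=0.2524584, Δλ=-1.3829448 rad; a=sin²(Δφ/2)+cosφ1·cosφ2·sin²(Δλ/2)=0.1907837725; c=2·atan2(√a, √(1-a))=0.904049936; dist=6371·c=5759.702 ≈ 5759.7 km; running total=26164.2 km
Leg 3 bearing: y=sinΔλ·cosφ2=-0.74295805, x=cosφ1·sinφ2-sinφ1·cosφ2·cosΔλ=-0.25603641; θ=atan2(y, x)=-109.0149° <0 so +360° → 250.9851° ≈ 251.0°
Leg 4: φ1=-0.7132148, φ2=-1.2129323, Δφ=-0.4997174, Δλ=0.7860893 rad; a=sin²(Δφ/2)+cosφ1·cosφ2·sin²(Δλ/2)=0.0999993698; c=2·atan2(√a, √(1-a))=0.643499008; dist=6371·c=4099.732 ≈ 4099.7 km; running total=30263.9 km
Leg 4 bearing: y=sinΔλ·cosφ2=0.24785253, x=cosφ1·sinφ2-sinφ1·cosφ2·cosΔλ=-0.54641294; θ=atan2(y, x)=155.6010° ≈ 155.6°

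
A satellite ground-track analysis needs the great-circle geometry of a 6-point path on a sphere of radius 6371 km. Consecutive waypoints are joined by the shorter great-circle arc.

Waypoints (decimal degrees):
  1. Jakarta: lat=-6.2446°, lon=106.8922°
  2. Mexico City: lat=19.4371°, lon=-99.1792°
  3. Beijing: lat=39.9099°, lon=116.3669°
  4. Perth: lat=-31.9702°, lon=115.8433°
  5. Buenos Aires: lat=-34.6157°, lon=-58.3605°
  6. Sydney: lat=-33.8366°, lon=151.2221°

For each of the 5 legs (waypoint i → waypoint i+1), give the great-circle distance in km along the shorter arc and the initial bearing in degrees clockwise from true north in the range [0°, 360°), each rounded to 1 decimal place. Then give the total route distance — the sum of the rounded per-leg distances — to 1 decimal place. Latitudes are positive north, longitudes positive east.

Leg 1: dist=16838.1 km, bearing=60.1°
Leg 2: dist=12456.8 km, bearing=331.2°
Leg 3: dist=7992.9 km, bearing=180.5°
Leg 4: dist=12586.3 km, bearing=185.2°
Leg 5: dist=11803.4 km, bearing=205.3°
Total: 61677.5 km

Leg 1: φ1=-0.1089888, φ2=0.3392414, Δφ=0.4482302, Δλ=-3.5966244 rad; a=sin²(Δφ/2)+cosφ1·cosφ2·sin²(Δλ/2)=0.9391121751; c=2·atan2(√a, √(1-a))=2.642932959; dist=6371·c=16838.126 ≈ 16838.1 km; running total=16838.1 km
Leg 1 bearing: y=sinΔλ·cosφ2=0.41444312, x=cosφ1·sinφ2-sinφ1·cosφ2·cosΔλ=0.23866062; θ=atan2(y, x)=60.0641° ≈ 60.1°
Leg 2: φ1=0.3392414, φ2=0.6965592, Δφ=0.3573178, Δλ=3.7619891 rad; a=sin²(Δφ/2)+cosφ1·cosφ2·sin²(Δλ/2)=0.6875209815; c=2·atan2(√a, √(1-a))=1.955238368; dist=6371·c=12456.824 ≈ 12456.8 km; running total=29294.9 km
Leg 2 bearing: y=sinΔλ·cosφ2=-0.44593301, x=cosφ1·sinφ2-sinφ1·cosφ2·cosΔλ=0.81270369; θ=atan2(y, x)=-28.7537° <0 so +360° → 331.2463° ≈ 331.2°
Leg 3: φ1=0.6965592, φ2=-0.5579853, Δφ=-1.2545444, Δλ=-0.0091385 rad; a=sin²(Δφ/2)+cosφ1·cosφ2·sin²(Δλ/2)=0.3445103133; c=2·atan2(√a, √(1-a))=1.254573001; dist=6371·c=7992.885 ≈ 7992.9 km; running total=37287.8 km
Leg 3 bearing: y=sinΔλ·cosφ2=-0.00775233, x=cosφ1·sinφ2-sinφ1·cosφ2·cosΔλ=-0.95038504; θ=atan2(y, x)=-179.5326° <0 so +360° → 180.4674° ≈ 180.5°
Leg 4: φ1=-0.5579853, φ2=-0.6041579, Δφ=-0.0461727, Δλ=-3.0404299 rad; a=sin²(Δφ/2)+cosφ1·cosφ2·sin²(Δλ/2)=0.6969021772; c=2·atan2(√a, √(1-a))=1.975563061; dist=6371·c=12586.312 ≈ 12586.3 km; running total=49874.1 km
Leg 4 bearing: y=sinΔλ·cosφ2=-0.08311308, x=cosφ1·sinφ2-sinφ1·cosφ2·cosΔλ=-0.91542905; θ=atan2(y, x)=-174.8123° <0 so +360° → 185.1877° ≈ 185.2°
Leg 5: φ1=-0.6041579, φ2=-0.5905601, Δφ=0.0135979, Δλ=3.6579064 rad; a=sin²(Δφ/2)+cosφ1·cosφ2·sin²(Δλ/2)=0.6390830170; c=2·atan2(√a, √(1-a))=1.852680585; dist=6371·c=11803.428 ≈ 11803.4 km; running total=61677.5 km
Leg 5 bearing: y=sinΔλ·cosφ2=-0.41006306, x=cosφ1·sinφ2-sinφ1·cosφ2·cosΔλ=-0.86860344; θ=atan2(y, x)=-154.7283° <0 so +360° → 205.2717° ≈ 205.3°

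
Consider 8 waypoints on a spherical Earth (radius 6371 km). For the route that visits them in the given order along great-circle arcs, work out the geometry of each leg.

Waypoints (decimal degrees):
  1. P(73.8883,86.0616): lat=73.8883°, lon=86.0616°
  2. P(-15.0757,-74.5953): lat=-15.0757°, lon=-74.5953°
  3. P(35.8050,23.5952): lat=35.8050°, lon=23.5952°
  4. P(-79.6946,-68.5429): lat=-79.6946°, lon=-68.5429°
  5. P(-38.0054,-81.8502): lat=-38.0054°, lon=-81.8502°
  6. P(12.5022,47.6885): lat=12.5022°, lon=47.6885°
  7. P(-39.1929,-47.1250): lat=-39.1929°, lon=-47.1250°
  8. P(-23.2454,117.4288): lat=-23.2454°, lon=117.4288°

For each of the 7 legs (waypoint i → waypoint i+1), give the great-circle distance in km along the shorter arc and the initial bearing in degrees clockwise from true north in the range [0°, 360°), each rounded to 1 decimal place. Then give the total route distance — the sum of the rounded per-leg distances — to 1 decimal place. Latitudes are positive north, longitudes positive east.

Leg 1: φ1=1.2895941, φ2=-0.2631206, Δφ=-1.5527147, Δλ=-2.8039919 rad; a=sin²(Δφ/2)+cosφ1·cosφ2·sin²(Δλ/2)=0.7513565579; c=2·atan2(√a, √(1-a))=2.097530782; dist=6371·c=13363.369 ≈ 13363.4 km; running total=13363.4 km
Leg 1 bearing: y=sinΔλ·cosφ2=-0.31982452, x=cosφ1·sinφ2-sinφ1·cosφ2·cosΔλ=0.80311381; θ=atan2(y, x)=-21.7140° <0 so +360° → 338.2860° ≈ 338.3°
Leg 2: φ1=-0.2631206, φ2=0.6249151, Δφ=0.8880357, Δλ=1.7137475 rad; a=sin²(Δφ/2)+cosφ1·cosφ2·sin²(Δλ/2)=0.6318636038; c=2·atan2(√a, √(1-a))=1.837680504; dist=6371·c=11707.862 ≈ 11707.9 km; running total=25071.3 km
Leg 2 bearing: y=sinΔλ·cosφ2=0.80274033, x=cosφ1·sinφ2-sinφ1·cosφ2·cosΔλ=0.53484196; θ=atan2(y, x)=56.3257° ≈ 56.3°
Leg 3: φ1=0.6249151, φ2=-1.3909332, Δφ=-2.0158483, Δλ=-1.6081132 rad; a=sin²(Δφ/2)+cosφ1·cosφ2·sin²(Δλ/2)=0.7905018915; c=2·atan2(√a, √(1-a))=2.190757774; dist=6371·c=13957.318 ≈ 13957.3 km; running total=39028.6 km
Leg 3 bearing: y=sinΔλ·cosφ2=-0.17877040, x=cosφ1·sinφ2-sinφ1·cosφ2·cosΔλ=-0.79402503; θ=atan2(y, x)=-167.3117° <0 so +360° → 192.6883° ≈ 192.7°
Leg 4: φ1=-1.3909332, φ2=-0.6633194, Δφ=0.7276138, Δλ=-0.2322562 rad; a=sin²(Δφ/2)+cosφ1·cosφ2·sin²(Δλ/2)=0.1285106486; c=2·atan2(√a, √(1-a))=0.733286518; dist=6371·c=4671.768 ≈ 4671.8 km; running total=43700.4 km
Leg 4 bearing: y=sinΔλ·cosφ2=-0.18136602, x=cosφ1·sinφ2-sinφ1·cosφ2·cosΔλ=0.64427402; θ=atan2(y, x)=-15.7221° <0 so +360° → 344.2779° ≈ 344.3°
Leg 5: φ1=-0.6633194, φ2=0.2182046, Δφ=0.8815239, Δλ=2.2608768 rad; a=sin²(Δφ/2)+cosφ1·cosφ2·sin²(Δλ/2)=0.8115042403; c=2·atan2(√a, √(1-a))=2.243379270; dist=6371·c=14292.569 ≈ 14292.6 km; running total=57993.0 km
Leg 5 bearing: y=sinΔλ·cosφ2=0.75290797, x=cosφ1·sinφ2-sinφ1·cosφ2·cosΔλ=-0.21210852; θ=atan2(y, x)=105.7335° ≈ 105.7°
Leg 6: φ1=0.2182046, φ2=-0.6840451, Δφ=-0.9022497, Δλ=-1.6548078 rad; a=sin²(Δφ/2)+cosφ1·cosφ2·sin²(Δλ/2)=0.6001455879; c=2·atan2(√a, √(1-a))=1.772451437; dist=6371·c=11292.288 ≈ 11292.3 km; running total=69285.3 km
Leg 6 bearing: y=sinΔλ·cosφ2=-0.77228939, x=cosφ1·sinφ2-sinφ1·cosφ2·cosΔλ=-0.60287026; θ=atan2(y, x)=-127.9766° <0 so +360° → 232.0234° ≈ 232.0°
Leg 7: φ1=-0.6840451, φ2=-0.4057088, Δφ=0.2783364, Δλ=2.8720056 rad; a=sin²(Δφ/2)+cosφ1·cosφ2·sin²(Δλ/2)=0.7184914289; c=2·atan2(√a, √(1-a))=2.023037900; dist=6371·c=12888.774 ≈ 12888.8 km; running total=82174.1 km
Leg 7 bearing: y=sinΔλ·cosφ2=0.24471325, x=cosφ1·sinφ2-sinφ1·cosφ2·cosΔλ=-0.86554111; θ=atan2(y, x)=164.2129° ≈ 164.2°

Leg 1: dist=13363.4 km, bearing=338.3°
Leg 2: dist=11707.9 km, bearing=56.3°
Leg 3: dist=13957.3 km, bearing=192.7°
Leg 4: dist=4671.8 km, bearing=344.3°
Leg 5: dist=14292.6 km, bearing=105.7°
Leg 6: dist=11292.3 km, bearing=232.0°
Leg 7: dist=12888.8 km, bearing=164.2°
Total: 82174.1 km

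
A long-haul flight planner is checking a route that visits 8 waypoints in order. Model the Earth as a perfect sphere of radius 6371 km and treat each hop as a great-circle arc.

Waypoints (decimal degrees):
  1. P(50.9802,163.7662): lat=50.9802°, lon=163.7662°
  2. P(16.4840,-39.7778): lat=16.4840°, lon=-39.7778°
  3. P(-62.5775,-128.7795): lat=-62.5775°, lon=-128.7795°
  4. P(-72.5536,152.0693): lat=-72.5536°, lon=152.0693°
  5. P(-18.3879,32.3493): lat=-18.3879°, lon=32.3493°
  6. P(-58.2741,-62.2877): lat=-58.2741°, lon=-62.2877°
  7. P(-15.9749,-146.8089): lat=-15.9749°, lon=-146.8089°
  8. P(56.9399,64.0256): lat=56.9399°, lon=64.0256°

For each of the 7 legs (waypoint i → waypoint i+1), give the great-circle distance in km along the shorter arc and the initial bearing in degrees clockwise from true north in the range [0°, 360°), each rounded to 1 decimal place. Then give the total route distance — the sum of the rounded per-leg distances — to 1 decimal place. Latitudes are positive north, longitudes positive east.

Leg 1: φ1=0.8897723, φ2=0.2877001, Δφ=-0.6020723, Δλ=-3.5525130 rad; a=sin²(Δφ/2)+cosφ1·cosφ2·sin²(Δλ/2)=0.6665018745; c=2·atan2(√a, √(1-a))=1.910283681; dist=6371·c=12170.417 ≈ 12170.4 km; running total=12170.4 km
Leg 1 bearing: y=sinΔλ·cosφ2=0.38303528, x=cosφ1·sinφ2-sinφ1·cosφ2·cosΔλ=0.86162200; θ=atan2(y, x)=23.9676° ≈ 24.0°
Leg 2: φ1=0.2877001, φ2=-1.0921834, Δφ=-1.3798835, Δλ=-1.5533727 rad; a=sin²(Δφ/2)+cosφ1·cosφ2·sin²(Δλ/2)=0.6220849746; c=2·atan2(√a, √(1-a))=1.817459968; dist=6371·c=11579.037 ≈ 11579.0 km; running total=23749.4 km
Leg 2 bearing: y=sinΔλ·cosφ2=-0.46047849, x=cosφ1·sinφ2-sinφ1·cosφ2·cosΔλ=-0.85342873; θ=atan2(y, x)=-151.6503° <0 so +360° → 208.3497° ≈ 208.3°
Leg 3: φ1=-1.0921834, φ2=-1.2662992, Δφ=-0.1741158, Δλ=4.9017363 rad; a=sin²(Δφ/2)+cosφ1·cosφ2·sin²(Δλ/2)=0.0636048231; c=2·atan2(√a, √(1-a))=0.509906079; dist=6371·c=3248.612 ≈ 3248.6 km; running total=26998.0 km
Leg 3 bearing: y=sinΔλ·cosφ2=-0.29445499, x=cosφ1·sinφ2-sinφ1·cosφ2·cosΔλ=-0.38927273; θ=atan2(y, x)=-142.8953° <0 so +360° → 217.1047° ≈ 217.1°
Leg 4: φ1=-1.2662992, φ2=-0.3209294, Δφ=0.9453698, Δλ=-2.0895082 rad; a=sin²(Δφ/2)+cosφ1·cosφ2·sin²(Δλ/2)=0.4200548958; c=2·atan2(√a, √(1-a))=1.410216897; dist=6371·c=8984.492 ≈ 8984.5 km; running total=35982.5 km
Leg 4 bearing: y=sinΔλ·cosφ2=-0.82411732, x=cosφ1·sinφ2-sinφ1·cosφ2·cosΔλ=-0.54338362; θ=atan2(y, x)=-123.3990° <0 so +360° → 236.6010° ≈ 236.6°
Leg 5: φ1=-0.3209294, φ2=-1.0170749, Δφ=-0.6961455, Δλ=-1.6517272 rad; a=sin²(Δφ/2)+cosφ1·cosφ2·sin²(Δλ/2)=0.3860144009; c=2·atan2(√a, √(1-a))=1.340802823; dist=6371·c=8542.255 ≈ 8542.3 km; running total=44524.8 km
Leg 5 bearing: y=sinΔλ·cosφ2=-0.52413501, x=cosφ1·sinφ2-sinφ1·cosφ2·cosΔλ=-0.82055568; θ=atan2(y, x)=-147.4313° <0 so +360° → 212.5687° ≈ 212.6°
Leg 6: φ1=-1.0170749, φ2=-0.2788146, Δφ=0.7382603, Δλ=-1.4751732 rad; a=sin²(Δφ/2)+cosφ1·cosφ2·sin²(Δλ/2)=0.3588199331; c=2·atan2(√a, √(1-a))=1.284542860; dist=6371·c=8183.823 ≈ 8183.8 km; running total=52708.6 km
Leg 6 bearing: y=sinΔλ·cosφ2=-0.95699037, x=cosφ1·sinφ2-sinφ1·cosφ2·cosΔλ=-0.06664974; θ=atan2(y, x)=-93.9839° <0 so +360° → 266.0161° ≈ 266.0°
Leg 7: φ1=-0.2788146, φ2=0.9937887, Δφ=1.2726033, Δλ=3.6797562 rad; a=sin²(Δφ/2)+cosφ1·cosφ2·sin²(Δλ/2)=0.8404898420; c=2·atan2(√a, √(1-a))=2.319895944; dist=6371·c=14780.057 ≈ 14780.1 km; running total=67488.7 km
Leg 7 bearing: y=sinΔλ·cosφ2=-0.27961093, x=cosφ1·sinφ2-sinφ1·cosφ2·cosΔλ=0.67681932; θ=atan2(y, x)=-22.4467° <0 so +360° → 337.5533° ≈ 337.6°

Leg 1: dist=12170.4 km, bearing=24.0°
Leg 2: dist=11579.0 km, bearing=208.3°
Leg 3: dist=3248.6 km, bearing=217.1°
Leg 4: dist=8984.5 km, bearing=236.6°
Leg 5: dist=8542.3 km, bearing=212.6°
Leg 6: dist=8183.8 km, bearing=266.0°
Leg 7: dist=14780.1 km, bearing=337.6°
Total: 67488.7 km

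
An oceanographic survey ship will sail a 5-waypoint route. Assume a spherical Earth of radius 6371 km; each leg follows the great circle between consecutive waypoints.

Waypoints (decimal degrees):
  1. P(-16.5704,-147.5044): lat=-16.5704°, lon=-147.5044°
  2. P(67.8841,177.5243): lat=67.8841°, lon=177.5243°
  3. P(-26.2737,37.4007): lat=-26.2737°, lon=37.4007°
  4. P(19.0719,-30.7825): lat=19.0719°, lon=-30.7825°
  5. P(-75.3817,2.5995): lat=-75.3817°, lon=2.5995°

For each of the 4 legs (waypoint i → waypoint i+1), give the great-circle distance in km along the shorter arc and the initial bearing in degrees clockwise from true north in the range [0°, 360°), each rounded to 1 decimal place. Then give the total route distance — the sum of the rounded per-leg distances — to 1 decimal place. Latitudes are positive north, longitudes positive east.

Leg 1: φ1=-0.2892080, φ2=1.1848011, Δφ=1.4740091, Δλ=5.6728210 rad; a=sin²(Δφ/2)+cosφ1·cosφ2·sin²(Δλ/2)=0.4842592264; c=2·atan2(√a, √(1-a))=1.539309577; dist=6371·c=9806.941 ≈ 9806.9 km; running total=9806.9 km
Leg 1 bearing: y=sinΔλ·cosφ2=-0.21578634, x=cosφ1·sinφ2-sinφ1·cosφ2·cosΔλ=0.97593297; θ=atan2(y, x)=-12.4679° <0 so +360° → 347.5321° ≈ 347.5°
Leg 2: φ1=1.1848011, φ2=-0.4585626, Δφ=-1.6433636, Δλ=-2.4456182 rad; a=sin²(Δφ/2)+cosφ1·cosφ2·sin²(Δλ/2)=0.8345823638; c=2·atan2(√a, √(1-a))=2.303880528; dist=6371·c=14678.023 ≈ 14678.0 km; running total=24484.9 km
Leg 2 bearing: y=sinΔλ·cosφ2=-0.57489789, x=cosφ1·sinφ2-sinφ1·cosφ2·cosΔλ=0.47086196; θ=atan2(y, x)=-50.6813° <0 so +360° → 309.3187° ≈ 309.3°
Leg 3: φ1=-0.4585626, φ2=0.3328674, Δφ=0.7914300, Δλ=-1.1900213 rad; a=sin²(Δφ/2)+cosφ1·cosφ2·sin²(Δλ/2)=0.4148436363; c=2·atan2(√a, √(1-a))=1.399649302; dist=6371·c=8917.166 ≈ 8917.2 km; running total=33402.1 km
Leg 3 bearing: y=sinΔλ·cosφ2=-0.87741762, x=cosφ1·sinφ2-sinφ1·cosφ2·cosΔλ=0.44847731; θ=atan2(y, x)=-62.9269° <0 so +360° → 297.0731° ≈ 297.1°
Leg 4: φ1=0.3328674, φ2=-1.3156589, Δφ=-1.6485263, Δλ=0.5826258 rad; a=sin²(Δφ/2)+cosφ1·cosφ2·sin²(Δλ/2)=0.5585017193; c=2·atan2(√a, √(1-a))=1.688068383; dist=6371·c=10754.684 ≈ 10754.7 km; running total=44156.8 km
Leg 4 bearing: y=sinΔλ·cosφ2=0.13886326, x=cosφ1·sinφ2-sinφ1·cosφ2·cosΔλ=-0.98337541; θ=atan2(y, x)=171.9624° ≈ 172.0°

Leg 1: dist=9806.9 km, bearing=347.5°
Leg 2: dist=14678.0 km, bearing=309.3°
Leg 3: dist=8917.2 km, bearing=297.1°
Leg 4: dist=10754.7 km, bearing=172.0°
Total: 44156.8 km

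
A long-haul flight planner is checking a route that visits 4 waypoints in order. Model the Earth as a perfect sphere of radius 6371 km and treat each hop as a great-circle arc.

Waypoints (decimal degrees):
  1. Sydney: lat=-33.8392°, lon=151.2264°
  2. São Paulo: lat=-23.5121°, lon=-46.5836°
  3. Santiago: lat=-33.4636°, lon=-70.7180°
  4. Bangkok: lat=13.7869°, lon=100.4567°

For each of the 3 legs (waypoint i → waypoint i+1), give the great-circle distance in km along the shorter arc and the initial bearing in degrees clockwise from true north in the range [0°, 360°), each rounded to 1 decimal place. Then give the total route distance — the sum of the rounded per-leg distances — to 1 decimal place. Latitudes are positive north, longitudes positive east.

Leg 1: φ1=-0.5906055, φ2=-0.4103636, Δφ=0.1802419, Δλ=-3.4524358 rad; a=sin²(Δφ/2)+cosφ1·cosφ2·sin²(Δλ/2)=0.7514928346; c=2·atan2(√a, √(1-a))=2.097846101; dist=6371·c=13365.378 ≈ 13365.4 km; running total=13365.4 km
Leg 1 bearing: y=sinΔλ·cosφ2=0.28046759, x=cosφ1·sinφ2-sinφ1·cosφ2·cosΔλ=-0.81752269; θ=atan2(y, x)=161.0644° ≈ 161.1°
Leg 2: φ1=-0.4103636, φ2=-0.5840500, Δφ=-0.1736864, Δλ=-0.4212247 rad; a=sin²(Δφ/2)+cosφ1·cosφ2·sin²(Δλ/2)=0.0409564551; c=2·atan2(√a, √(1-a))=0.407569104; dist=6371·c=2596.623 ≈ 2596.6 km; running total=15962.0 km
Leg 2 bearing: y=sinΔλ·cosφ2=-0.34110124, x=cosφ1·sinφ2-sinφ1·cosφ2·cosΔλ=-0.20190601; θ=atan2(y, x)=-120.6223° <0 so +360° → 239.3777° ≈ 239.4°
Leg 3: φ1=-0.5840500, φ2=0.2406268, Δφ=0.8246768, Δλ=2.9875621 rad; a=sin²(Δφ/2)+cosφ1·cosφ2·sin²(Δλ/2)=0.9660076821; c=2·atan2(√a, √(1-a))=2.770730867; dist=6371·c=17652.326 ≈ 17652.3 km; running total=33614.3 km
Leg 3 bearing: y=sinΔλ·cosφ2=0.14900191, x=cosφ1·sinφ2-sinφ1·cosφ2·cosΔλ=-0.33037220; θ=atan2(y, x)=155.7240° ≈ 155.7°

Leg 1: dist=13365.4 km, bearing=161.1°
Leg 2: dist=2596.6 km, bearing=239.4°
Leg 3: dist=17652.3 km, bearing=155.7°
Total: 33614.3 km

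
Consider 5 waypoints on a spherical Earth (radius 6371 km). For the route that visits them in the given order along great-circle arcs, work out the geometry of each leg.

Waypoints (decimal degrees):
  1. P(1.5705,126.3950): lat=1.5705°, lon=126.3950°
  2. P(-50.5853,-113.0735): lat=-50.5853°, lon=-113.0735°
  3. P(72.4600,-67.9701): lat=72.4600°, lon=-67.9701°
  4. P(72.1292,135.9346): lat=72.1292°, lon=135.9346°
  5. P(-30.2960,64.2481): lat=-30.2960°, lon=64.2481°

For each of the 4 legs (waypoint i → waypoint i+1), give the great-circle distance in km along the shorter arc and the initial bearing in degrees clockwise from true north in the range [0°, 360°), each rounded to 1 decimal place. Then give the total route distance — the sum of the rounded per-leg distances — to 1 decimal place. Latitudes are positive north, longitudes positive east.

Leg 1: dist=12242.2 km, bearing=144.4°
Leg 2: dist=14120.0 km, bearing=15.5°
Leg 3: dist=3849.4 km, bearing=347.4°
Leg 4: dist=12607.6 km, bearing=243.3°
Total: 42819.2 km

Leg 1: φ1=0.0274104, φ2=-0.8828800, Δφ=-0.9102904, Δλ=-4.1795138 rad; a=sin²(Δφ/2)+cosφ1·cosφ2·sin²(Δλ/2)=0.6718020355; c=2·atan2(√a, √(1-a))=1.921548276; dist=6371·c=12242.184 ≈ 12242.2 km; running total=12242.2 km
Leg 1 bearing: y=sinΔλ·cosφ2=0.54689587, x=cosφ1·sinφ2-sinφ1·cosφ2·cosΔλ=-0.76344033; θ=atan2(y, x)=144.3838° ≈ 144.4°
Leg 2: φ1=-0.8828800, φ2=1.2646656, Δφ=2.1475456, Δλ=0.7872028 rad; a=sin²(Δφ/2)+cosφ1·cosφ2·sin²(Δλ/2)=0.8007956527; c=2·atan2(√a, √(1-a))=2.216288055; dist=6371·c=14119.971 ≈ 14120.0 km; running total=26362.2 km
Leg 2 bearing: y=sinΔλ·cosφ2=0.21348610, x=cosφ1·sinφ2-sinφ1·cosφ2·cosΔλ=0.76974774; θ=atan2(y, x)=15.5011° ≈ 15.5°
Leg 3: φ1=1.2646656, φ2=1.2588920, Δφ=-0.0057735, Δλ=3.5588084 rad; a=sin²(Δφ/2)+cosφ1·cosφ2·sin²(Δλ/2)=0.0885241696; c=2·atan2(√a, √(1-a))=0.604209124; dist=6371·c=3849.416 ≈ 3849.4 km; running total=30211.6 km
Leg 3 bearing: y=sinΔλ·cosφ2=-0.12434947, x=cosφ1·sinφ2-sinφ1·cosφ2·cosΔλ=0.55433544; θ=atan2(y, x)=-12.6434° <0 so +360° → 347.3566° ≈ 347.4°
Leg 4: φ1=1.2588920, φ2=-0.5287650, Δφ=-1.7876570, Δλ=-1.2511655 rad; a=sin²(Δφ/2)+cosφ1·cosφ2·sin²(Δλ/2)=0.6984358992; c=2·atan2(√a, √(1-a))=1.978902557; dist=6371·c=12607.588 ≈ 12607.6 km; running total=42819.2 km
Leg 4 bearing: y=sinΔλ·cosφ2=-0.81969927, x=cosφ1·sinφ2-sinφ1·cosφ2·cosΔλ=-0.41302044; θ=atan2(y, x)=-116.7421° <0 so +360° → 243.2579° ≈ 243.3°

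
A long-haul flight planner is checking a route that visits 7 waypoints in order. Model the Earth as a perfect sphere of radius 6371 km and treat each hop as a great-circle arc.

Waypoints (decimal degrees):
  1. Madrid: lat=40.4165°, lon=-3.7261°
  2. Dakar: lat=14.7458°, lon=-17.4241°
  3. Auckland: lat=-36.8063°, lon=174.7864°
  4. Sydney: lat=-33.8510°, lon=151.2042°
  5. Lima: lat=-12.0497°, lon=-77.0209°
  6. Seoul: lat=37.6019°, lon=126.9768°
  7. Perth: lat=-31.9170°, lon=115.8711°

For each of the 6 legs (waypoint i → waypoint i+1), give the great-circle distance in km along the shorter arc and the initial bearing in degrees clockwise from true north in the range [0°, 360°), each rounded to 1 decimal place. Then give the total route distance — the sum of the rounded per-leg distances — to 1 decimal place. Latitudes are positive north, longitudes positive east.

Leg 1: φ1=0.7054010, φ2=0.2573628, Δφ=-0.4480382, Δλ=-0.2390752 rad; a=sin²(Δφ/2)+cosφ1·cosφ2·sin²(Δλ/2)=0.0598214754; c=2·atan2(√a, √(1-a))=0.494181878; dist=6371·c=3148.433 ≈ 3148.4 km; running total=3148.4 km
Leg 1 bearing: y=sinΔλ·cosφ2=-0.22900499, x=cosφ1·sinφ2-sinφ1·cosφ2·cosΔλ=-0.41536512; θ=atan2(y, x)=-151.1305° <0 so +360° → 208.8695° ≈ 208.9°
Leg 2: φ1=0.2573628, φ2=-0.6423911, Δφ=-0.8997539, Δλ=3.3547061 rad; a=sin²(Δφ/2)+cosφ1·cosφ2·sin²(Δλ/2)=0.9546355082; c=2·atan2(√a, √(1-a))=2.712325521; dist=6371·c=17280.226 ≈ 17280.2 km; running total=20428.6 km
Leg 2 bearing: y=sinΔλ·cosφ2=-0.16934389, x=cosφ1·sinφ2-sinφ1·cosφ2·cosΔλ=-0.38019583; θ=atan2(y, x)=-155.9912° <0 so +360° → 204.0088° ≈ 204.0°
Leg 3: φ1=-0.6423911, φ2=-0.5908114, Δφ=0.0515797, Δλ=-0.4115870 rad; a=sin²(Δφ/2)+cosφ1·cosφ2·sin²(Δλ/2)=0.0284306776; c=2·atan2(√a, √(1-a))=0.338846713; dist=6371·c=2158.792 ≈ 2158.8 km; running total=22587.4 km
Leg 3 bearing: y=sinΔλ·cosφ2=-0.33224901, x=cosφ1·sinφ2-sinφ1·cosφ2·cosΔλ=0.01000452; θ=atan2(y, x)=-88.2753° <0 so +360° → 271.7247° ≈ 271.7°
Leg 4: φ1=-0.5908114, φ2=-0.2103069, Δφ=0.3805045, Δλ=-3.9832794 rad; a=sin²(Δφ/2)+cosφ1·cosφ2·sin²(Δλ/2)=0.7123997492; c=2·atan2(√a, √(1-a))=2.009536723; dist=6371·c=12802.758 ≈ 12802.8 km; running total=35390.2 km
Leg 4 bearing: y=sinΔλ·cosφ2=0.72933633, x=cosφ1·sinφ2-sinφ1·cosφ2·cosΔλ=-0.53629647; θ=atan2(y, x)=126.3278° ≈ 126.3°
Leg 5: φ1=-0.2103069, φ2=0.6562770, Δφ=0.8665839, Δλ=3.5604315 rad; a=sin²(Δφ/2)+cosφ1·cosφ2·sin²(Δλ/2)=0.9176096066; c=2·atan2(√a, √(1-a))=2.559327621; dist=6371·c=16305.476 ≈ 16305.5 km; running total=51695.7 km
Leg 5 bearing: y=sinΔλ·cosφ2=-0.32221595, x=cosφ1·sinφ2-sinφ1·cosφ2·cosΔλ=0.44562961; θ=atan2(y, x)=-35.8691° <0 so +360° → 324.1309° ≈ 324.1°
Leg 6: φ1=0.6562770, φ2=-0.5570567, Δφ=-1.2133337, Δλ=-0.1938310 rad; a=sin²(Δφ/2)+cosφ1·cosφ2·sin²(Δλ/2)=0.3313474979; c=2·atan2(√a, √(1-a))=1.226743670; dist=6371·c=7815.584 ≈ 7815.6 km; running total=59511.3 km
Leg 6 bearing: y=sinΔλ·cosφ2=-0.16349837, x=cosφ1·sinφ2-sinφ1·cosφ2·cosΔλ=-0.92708879; θ=atan2(y, x)=-169.9983° <0 so +360° → 190.0017° ≈ 190.0°

Leg 1: dist=3148.4 km, bearing=208.9°
Leg 2: dist=17280.2 km, bearing=204.0°
Leg 3: dist=2158.8 km, bearing=271.7°
Leg 4: dist=12802.8 km, bearing=126.3°
Leg 5: dist=16305.5 km, bearing=324.1°
Leg 6: dist=7815.6 km, bearing=190.0°
Total: 59511.3 km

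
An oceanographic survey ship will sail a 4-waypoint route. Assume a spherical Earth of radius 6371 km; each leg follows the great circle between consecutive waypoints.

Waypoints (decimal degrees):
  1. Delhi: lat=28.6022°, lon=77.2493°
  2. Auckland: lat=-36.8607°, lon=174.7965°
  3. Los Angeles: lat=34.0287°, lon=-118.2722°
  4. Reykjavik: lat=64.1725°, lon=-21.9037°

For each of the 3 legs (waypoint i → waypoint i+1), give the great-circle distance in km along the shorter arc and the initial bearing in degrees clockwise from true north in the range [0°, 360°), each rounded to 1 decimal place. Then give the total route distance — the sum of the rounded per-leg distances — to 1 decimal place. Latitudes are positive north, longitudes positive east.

Leg 1: dist=12487.1 km, bearing=121.0°
Leg 2: dist=10491.4 km, bearing=49.9°
Leg 3: dist=6936.0 km, bearing=29.3°
Total: 29914.5 km

Leg 1: φ1=0.4992026, φ2=-0.6433406, Δφ=-1.1425431, Δλ=1.7025198 rad; a=sin²(Δφ/2)+cosφ1·cosφ2·sin²(Δλ/2)=0.6897182469; c=2·atan2(√a, √(1-a))=1.959983495; dist=6371·c=12487.055 ≈ 12487.1 km; running total=12487.1 km
Leg 1 bearing: y=sinΔλ·cosφ2=0.79316507, x=cosφ1·sinφ2-sinφ1·cosφ2·cosΔλ=-0.47635818; θ=atan2(y, x)=120.9881° ≈ 121.0°
Leg 2: φ1=-0.6433406, φ2=0.5939129, Δφ=1.2372534, Δλ=-5.1150137 rad; a=sin²(Δφ/2)+cosφ1·cosφ2·sin²(Δλ/2)=0.5379365448; c=2·atan2(√a, √(1-a))=1.646742402; dist=6371·c=10491.396 ≈ 10491.4 km; running total=22978.5 km
Leg 2 bearing: y=sinΔλ·cosφ2=0.76248635, x=cosφ1·sinφ2-sinφ1·cosφ2·cosΔλ=0.64254014; θ=atan2(y, x)=49.8795° ≈ 49.9°
Leg 3: φ1=0.5939129, φ2=1.1200214, Δφ=0.5261086, Δλ=1.6819476 rad; a=sin²(Δφ/2)+cosφ1·cosφ2·sin²(Δλ/2)=0.2681704359; c=2·atan2(√a, √(1-a))=1.088675692; dist=6371·c=6935.953 ≈ 6936.0 km; running total=29914.5 km
Leg 3 bearing: y=sinΔλ·cosφ2=0.43297472, x=cosφ1·sinφ2-sinφ1·cosφ2·cosΔλ=0.77301559; θ=atan2(y, x)=29.2537° ≈ 29.3°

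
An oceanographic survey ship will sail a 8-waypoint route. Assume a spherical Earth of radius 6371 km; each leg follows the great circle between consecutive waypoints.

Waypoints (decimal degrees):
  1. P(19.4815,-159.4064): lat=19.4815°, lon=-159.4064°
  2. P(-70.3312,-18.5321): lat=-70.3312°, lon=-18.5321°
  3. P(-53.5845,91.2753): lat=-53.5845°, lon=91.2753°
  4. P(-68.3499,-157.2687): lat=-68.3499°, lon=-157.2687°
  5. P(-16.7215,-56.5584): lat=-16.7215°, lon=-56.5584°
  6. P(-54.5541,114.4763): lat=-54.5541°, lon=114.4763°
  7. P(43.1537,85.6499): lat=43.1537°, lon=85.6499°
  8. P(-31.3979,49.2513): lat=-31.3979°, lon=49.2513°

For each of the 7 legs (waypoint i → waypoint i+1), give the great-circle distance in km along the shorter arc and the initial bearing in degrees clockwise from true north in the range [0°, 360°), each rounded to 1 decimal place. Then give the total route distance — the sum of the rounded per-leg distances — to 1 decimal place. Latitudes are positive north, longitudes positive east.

Leg 1: dist=13795.9 km, bearing=165.1°
Leg 2: dist=5155.4 km, bearing=129.5°
Leg 3: dist=5348.3 km, bearing=152.5°
Leg 4: dist=8713.3 km, bearing=106.1°
Leg 5: dist=12044.0 km, bearing=174.5°
Leg 6: dist=11203.0 km, bearing=339.0°
Leg 7: dist=9081.2 km, bearing=210.8°
Total: 65341.1 km

Leg 1: φ1=0.3400163, φ2=-1.2275110, Δφ=-1.5675273, Δλ=2.4587204 rad; a=sin²(Δφ/2)+cosφ1·cosφ2·sin²(Δλ/2)=0.7801018484; c=2·atan2(√a, √(1-a))=2.165428012; dist=6371·c=13795.942 ≈ 13795.9 km; running total=13795.9 km
Leg 1 bearing: y=sinΔλ·cosφ2=0.21239161, x=cosφ1·sinφ2-sinφ1·cosφ2·cosΔλ=-0.80066324; θ=atan2(y, x)=165.1433° ≈ 165.1°
Leg 2: φ1=-1.2275110, φ2=-0.9352260, Δφ=0.2922851, Δλ=1.9165007 rad; a=sin²(Δφ/2)+cosφ1·cosφ2·sin²(Δλ/2)=0.1549632442; c=2·atan2(√a, √(1-a))=0.809205707; dist=6371·c=5155.4496 ≈ 5155.4 km; running total=18951.3 km
Leg 2 bearing: y=sinΔλ·cosφ2=0.55851529, x=cosφ1·sinφ2-sinφ1·cosφ2·cosΔλ=-0.46028167; θ=atan2(y, x)=129.4925° ≈ 129.5°
Leg 3: φ1=-0.9352260, φ2=-1.1929308, Δφ=-0.2577048, Δλ=-4.3379111 rad; a=sin²(Δφ/2)+cosφ1·cosφ2·sin²(Δλ/2)=0.1660749758; c=2·atan2(√a, √(1-a))=0.839479868; dist=6371·c=5348.326 ≈ 5348.3 km; running total=24299.6 km
Leg 3 bearing: y=sinΔλ·cosφ2=0.34336959, x=cosφ1·sinφ2-sinφ1·cosφ2·cosΔλ=-0.66035872; θ=atan2(y, x)=152.5267° ≈ 152.5°
Leg 4: φ1=-1.1929308, φ2=-0.2918452, Δφ=0.9010856, Δλ=1.7577263 rad; a=sin²(Δφ/2)+cosφ1·cosφ2·sin²(Δλ/2)=0.3991213771; c=2·atan2(√a, √(1-a))=1.367644595; dist=6371·c=8713.264 ≈ 8713.3 km; running total=33012.9 km
Leg 4 bearing: y=sinΔλ·cosφ2=0.94103064, x=cosφ1·sinφ2-sinφ1·cosφ2·cosΔλ=-0.27157937; θ=atan2(y, x)=106.0980° ≈ 106.1°
Leg 5: φ1=-0.2918452, φ2=-0.9521487, Δφ=-0.6603034, Δλ=2.9851187 rad; a=sin²(Δφ/2)+cosφ1·cosφ2·sin²(Δλ/2)=0.6571154132; c=2·atan2(√a, √(1-a))=1.890442658; dist=6371·c=12044.010 ≈ 12044.0 km; running total=45056.9 km
Leg 5 bearing: y=sinΔλ·cosφ2=0.09037475, x=cosφ1·sinφ2-sinφ1·cosφ2·cosΔλ=-0.94503513; θ=atan2(y, x)=174.5374° ≈ 174.5°
Leg 6: φ1=-0.9521487, φ2=0.7531741, Δφ=1.7053228, Δλ=-0.5031156 rad; a=sin²(Δφ/2)+cosφ1·cosφ2·sin²(Δλ/2)=0.5932732576; c=2·atan2(√a, √(1-a))=1.758442102; dist=6371·c=11203.035 ≈ 11203.0 km; running total=56259.9 km
Leg 6 bearing: y=sinΔλ·cosφ2=-0.35174422, x=cosφ1·sinφ2-sinφ1·cosφ2·cosΔλ=0.91732023; θ=atan2(y, x)=-20.9792° <0 so +360° → 339.0208° ≈ 339.0°
Leg 7: φ1=0.7531741, φ2=-0.5479967, Δφ=-1.3011709, Δλ=-0.6352754 rad; a=sin²(Δφ/2)+cosφ1·cosφ2·sin²(Δλ/2)=0.4275563558; c=2·atan2(√a, √(1-a))=1.425397269; dist=6371·c=9081.206 ≈ 9081.2 km; running total=65341.1 km
Leg 7 bearing: y=sinΔλ·cosφ2=-0.50650771, x=cosφ1·sinφ2-sinφ1·cosφ2·cosΔλ=-0.84997507; θ=atan2(y, x)=-149.2089° <0 so +360° → 210.7911° ≈ 210.8°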